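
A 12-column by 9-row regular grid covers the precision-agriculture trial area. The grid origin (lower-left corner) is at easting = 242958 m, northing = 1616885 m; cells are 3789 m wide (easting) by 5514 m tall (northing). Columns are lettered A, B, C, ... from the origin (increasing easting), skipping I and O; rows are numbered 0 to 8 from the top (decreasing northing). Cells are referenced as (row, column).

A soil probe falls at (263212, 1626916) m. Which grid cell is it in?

(7, F)

Column index: ⌊(263212 − 242958) / 3789⌋ = ⌊5.345⌋ = 5 → column F
Row offset from origin: ⌊(1626916 − 1616885) / 5514⌋ = ⌊1.819⌋ = 1 → row 7 (counted from top)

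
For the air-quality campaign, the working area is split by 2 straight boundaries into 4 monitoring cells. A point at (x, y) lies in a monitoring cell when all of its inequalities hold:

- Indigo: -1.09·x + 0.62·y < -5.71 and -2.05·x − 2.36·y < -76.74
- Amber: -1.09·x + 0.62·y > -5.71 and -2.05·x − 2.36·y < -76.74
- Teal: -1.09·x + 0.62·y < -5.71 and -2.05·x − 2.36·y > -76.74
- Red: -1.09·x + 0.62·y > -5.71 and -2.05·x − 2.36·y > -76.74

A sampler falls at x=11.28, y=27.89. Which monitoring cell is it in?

-1.09·11.28 + 0.62·27.89 = 4.997, which is > -5.71
-2.05·11.28 − 2.36·27.89 = -88.944, which is < -76.74
This sign pattern matches Amber.

Amber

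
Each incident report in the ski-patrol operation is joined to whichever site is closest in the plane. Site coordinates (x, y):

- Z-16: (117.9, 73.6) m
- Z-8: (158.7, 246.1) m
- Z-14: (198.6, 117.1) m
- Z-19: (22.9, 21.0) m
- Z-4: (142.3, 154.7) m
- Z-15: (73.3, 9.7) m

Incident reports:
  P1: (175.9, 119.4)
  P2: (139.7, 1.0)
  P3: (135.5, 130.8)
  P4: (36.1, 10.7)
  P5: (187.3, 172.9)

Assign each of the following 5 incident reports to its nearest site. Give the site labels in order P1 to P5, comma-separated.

P1 → Z-14 (d²=520.58)
P2 → Z-15 (d²=4484.65)
P3 → Z-4 (d²=617.45)
P4 → Z-19 (d²=280.33)
P5 → Z-4 (d²=2356.24)

Z-14, Z-15, Z-4, Z-19, Z-4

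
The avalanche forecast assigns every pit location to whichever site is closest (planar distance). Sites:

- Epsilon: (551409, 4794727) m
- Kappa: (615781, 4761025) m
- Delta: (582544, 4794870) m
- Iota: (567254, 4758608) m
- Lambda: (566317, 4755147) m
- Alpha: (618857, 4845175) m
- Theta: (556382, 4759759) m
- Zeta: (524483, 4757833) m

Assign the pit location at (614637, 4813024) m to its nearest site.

Alpha

Squared distances to each site:
Epsilon: 4332560193.000; Kappa: 2705204737.000; Delta: 1359528365.000; Iota: 5206249745.000; Lambda: 5684569529.000; Alpha: 1051495201.000; Theta: 6230805250.000; Zeta: 11173790197.000.
Minimum at Alpha.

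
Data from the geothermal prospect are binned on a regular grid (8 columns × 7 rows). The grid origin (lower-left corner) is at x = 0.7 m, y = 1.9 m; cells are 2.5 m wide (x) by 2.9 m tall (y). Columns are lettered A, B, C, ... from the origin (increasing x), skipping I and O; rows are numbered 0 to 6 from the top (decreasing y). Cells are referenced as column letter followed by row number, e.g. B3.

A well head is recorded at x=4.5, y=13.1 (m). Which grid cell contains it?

Column index: ⌊(4.5 − 0.7) / 2.5⌋ = ⌊1.520⌋ = 1 → column B
Row offset from origin: ⌊(13.1 − 1.9) / 2.9⌋ = ⌊3.862⌋ = 3 → row 3 (counted from top)

B3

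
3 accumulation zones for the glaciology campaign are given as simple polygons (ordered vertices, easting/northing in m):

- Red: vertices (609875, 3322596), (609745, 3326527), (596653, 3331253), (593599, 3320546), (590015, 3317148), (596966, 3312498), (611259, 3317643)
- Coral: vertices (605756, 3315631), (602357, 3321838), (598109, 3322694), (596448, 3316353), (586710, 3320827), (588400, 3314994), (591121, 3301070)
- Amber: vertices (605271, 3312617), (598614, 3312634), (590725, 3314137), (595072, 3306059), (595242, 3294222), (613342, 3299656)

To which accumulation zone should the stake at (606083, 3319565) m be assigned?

Red

Cast a ray rightward from (606083, 3319565). For each polygon, the edges (by vertex number in listed order) whose endpoints lie on opposite sides of northing = 3319565, where each meets that height, and whether that is right or left of the point:
Red: 4–5 at easting≈592564.3 (left), 7–1 at easting≈610721.9 (right) → 1 crossing.
Coral: 1–2 at easting≈603601.7 (left), 3–4 at easting≈597289.4 (left), 4–5 at easting≈589456.8 (left), 5–6 at easting≈587075.6 (left) → 0 crossings.
Amber: no edge straddles that height → 0 crossings.
Only Red has an odd count, so the point is inside Red.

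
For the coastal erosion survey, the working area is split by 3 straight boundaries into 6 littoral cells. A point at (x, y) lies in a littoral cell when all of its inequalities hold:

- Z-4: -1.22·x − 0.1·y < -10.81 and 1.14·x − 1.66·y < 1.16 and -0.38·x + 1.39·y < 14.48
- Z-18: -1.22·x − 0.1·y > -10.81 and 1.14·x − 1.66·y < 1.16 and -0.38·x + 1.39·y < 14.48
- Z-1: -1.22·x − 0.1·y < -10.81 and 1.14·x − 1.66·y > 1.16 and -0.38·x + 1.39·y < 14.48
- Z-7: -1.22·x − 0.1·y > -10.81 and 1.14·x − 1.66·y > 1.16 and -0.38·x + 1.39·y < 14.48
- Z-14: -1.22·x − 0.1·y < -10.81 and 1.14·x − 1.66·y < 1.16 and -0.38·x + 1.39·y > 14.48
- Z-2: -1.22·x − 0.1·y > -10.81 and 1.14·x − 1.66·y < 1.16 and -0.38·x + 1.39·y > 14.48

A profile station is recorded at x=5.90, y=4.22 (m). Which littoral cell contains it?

Z-18

-1.22·5.90 − 0.1·4.22 = -7.620, which is > -10.81
1.14·5.90 − 1.66·4.22 = -0.279, which is < 1.16
-0.38·5.90 + 1.39·4.22 = 3.624, which is < 14.48
This sign pattern matches Z-18.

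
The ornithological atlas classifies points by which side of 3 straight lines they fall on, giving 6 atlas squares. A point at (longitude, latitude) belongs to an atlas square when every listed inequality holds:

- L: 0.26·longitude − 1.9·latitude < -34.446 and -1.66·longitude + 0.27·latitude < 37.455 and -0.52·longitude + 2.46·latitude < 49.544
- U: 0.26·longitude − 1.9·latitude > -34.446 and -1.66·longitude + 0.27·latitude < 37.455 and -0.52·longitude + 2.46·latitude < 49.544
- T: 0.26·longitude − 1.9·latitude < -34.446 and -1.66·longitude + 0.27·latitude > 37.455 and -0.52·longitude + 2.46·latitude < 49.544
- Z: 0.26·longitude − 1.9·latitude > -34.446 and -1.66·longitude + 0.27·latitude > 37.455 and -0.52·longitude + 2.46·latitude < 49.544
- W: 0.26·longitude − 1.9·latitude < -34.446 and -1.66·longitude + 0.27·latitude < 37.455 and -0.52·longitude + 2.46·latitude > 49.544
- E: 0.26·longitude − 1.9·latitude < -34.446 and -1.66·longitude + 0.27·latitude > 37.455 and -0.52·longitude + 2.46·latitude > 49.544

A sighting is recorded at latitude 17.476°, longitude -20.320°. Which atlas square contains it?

E

0.26·-20.320 − 1.9·17.476 = -38.488, which is < -34.446
-1.66·-20.320 + 0.27·17.476 = 38.450, which is > 37.455
-0.52·-20.320 + 2.46·17.476 = 53.557, which is > 49.544
This sign pattern matches E.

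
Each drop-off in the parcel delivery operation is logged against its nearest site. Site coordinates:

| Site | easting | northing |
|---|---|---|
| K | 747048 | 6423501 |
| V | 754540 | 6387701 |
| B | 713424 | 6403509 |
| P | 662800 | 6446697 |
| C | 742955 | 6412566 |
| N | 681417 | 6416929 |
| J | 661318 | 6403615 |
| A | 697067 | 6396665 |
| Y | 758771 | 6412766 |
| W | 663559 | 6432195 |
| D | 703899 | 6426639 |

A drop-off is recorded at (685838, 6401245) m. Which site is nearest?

Squared distances to each site:
K: 4241993636.000; V: 4903404740.000; B: 766113092.000; P: 2596633748.000; C: 3390516730.000; N: 265533097.000; J: 606847300.000; A: 147066841.000; Y: 5451955930.000; W: 1454256341.000; D: 971054957.000.
Minimum at A.

A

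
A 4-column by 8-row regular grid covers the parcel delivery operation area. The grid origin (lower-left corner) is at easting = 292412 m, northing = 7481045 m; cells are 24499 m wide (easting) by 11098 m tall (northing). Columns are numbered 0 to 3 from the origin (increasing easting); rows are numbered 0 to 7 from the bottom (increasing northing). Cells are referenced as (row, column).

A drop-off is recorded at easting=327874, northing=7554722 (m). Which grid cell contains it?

(6, 1)

Column index: ⌊(327874 − 292412) / 24499⌋ = ⌊1.447⌋ = 1
Row offset from origin: ⌊(7554722 − 7481045) / 11098⌋ = ⌊6.639⌋ = 6 → row 6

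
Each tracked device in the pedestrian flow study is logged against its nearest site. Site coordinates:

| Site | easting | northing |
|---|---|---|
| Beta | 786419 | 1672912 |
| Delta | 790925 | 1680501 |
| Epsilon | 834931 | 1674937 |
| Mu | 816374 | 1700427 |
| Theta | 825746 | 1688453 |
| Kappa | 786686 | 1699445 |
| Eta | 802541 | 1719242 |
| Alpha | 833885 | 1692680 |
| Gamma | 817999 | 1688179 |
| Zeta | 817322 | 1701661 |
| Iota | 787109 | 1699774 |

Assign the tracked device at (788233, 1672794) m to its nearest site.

Beta

Squared distances to each site:
Beta: 3304520.000; Delta: 66644713.000; Epsilon: 2185295653.000; Mu: 1555498570.000; Theta: 1652429450.000; Kappa: 712669010.000; Eta: 2362135568.000; Alpha: 2479558100.000; Gamma: 1122712981.000; Zeta: 1679473610.000; Iota: 729183776.000.
Minimum at Beta.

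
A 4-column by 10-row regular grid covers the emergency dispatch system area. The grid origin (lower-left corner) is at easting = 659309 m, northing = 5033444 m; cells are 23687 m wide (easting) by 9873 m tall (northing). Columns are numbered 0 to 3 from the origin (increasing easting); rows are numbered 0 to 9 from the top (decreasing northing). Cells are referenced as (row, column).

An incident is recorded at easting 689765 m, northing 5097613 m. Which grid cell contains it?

(3, 1)

Column index: ⌊(689765 − 659309) / 23687⌋ = ⌊1.286⌋ = 1
Row offset from origin: ⌊(5097613 − 5033444) / 9873⌋ = ⌊6.499⌋ = 6 → row 3 (counted from top)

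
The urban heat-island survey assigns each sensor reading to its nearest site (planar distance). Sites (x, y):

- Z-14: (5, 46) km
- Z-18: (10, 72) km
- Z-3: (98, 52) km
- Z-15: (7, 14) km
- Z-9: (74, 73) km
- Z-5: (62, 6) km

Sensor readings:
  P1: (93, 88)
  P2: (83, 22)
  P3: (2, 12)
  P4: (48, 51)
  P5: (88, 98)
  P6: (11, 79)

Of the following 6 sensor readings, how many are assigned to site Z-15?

P1 → Z-9
P2 → Z-5
P3 → Z-15
P4 → Z-9
P5 → Z-9
P6 → Z-18
1 of the 6 goes to Z-15.

1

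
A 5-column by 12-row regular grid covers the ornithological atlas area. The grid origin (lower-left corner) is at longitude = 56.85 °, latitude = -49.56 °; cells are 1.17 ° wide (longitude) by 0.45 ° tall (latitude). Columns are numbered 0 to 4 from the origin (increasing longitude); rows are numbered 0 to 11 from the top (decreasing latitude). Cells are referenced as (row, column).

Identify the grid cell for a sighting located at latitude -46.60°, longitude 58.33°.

(5, 1)

Column index: ⌊(58.33 − 56.85) / 1.17⌋ = ⌊1.265⌋ = 1
Row offset from origin: ⌊(-46.60 − -49.56) / 0.45⌋ = ⌊6.578⌋ = 6 → row 5 (counted from top)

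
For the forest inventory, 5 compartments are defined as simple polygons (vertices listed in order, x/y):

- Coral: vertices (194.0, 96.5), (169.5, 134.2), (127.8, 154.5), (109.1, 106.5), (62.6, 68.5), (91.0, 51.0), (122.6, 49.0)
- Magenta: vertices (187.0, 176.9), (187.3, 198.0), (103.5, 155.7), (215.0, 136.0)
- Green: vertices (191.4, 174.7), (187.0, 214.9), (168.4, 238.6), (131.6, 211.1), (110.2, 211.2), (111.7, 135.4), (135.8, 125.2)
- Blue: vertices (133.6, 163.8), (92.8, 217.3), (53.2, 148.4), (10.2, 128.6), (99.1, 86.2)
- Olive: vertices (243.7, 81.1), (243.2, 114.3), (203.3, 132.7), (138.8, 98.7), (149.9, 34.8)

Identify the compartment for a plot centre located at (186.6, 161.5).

Magenta

Cast a ray rightward from (186.6, 161.5). For each polygon, the edges (by vertex number in listed order) whose endpoints lie on opposite sides of y = 161.5, where each meets that height, and whether that is right or left of the point:
Coral: no edge straddles that height → 0 crossings.
Magenta: 2–3 at x≈114.99 (left), 4–1 at x≈197.54 (right) → 1 crossing.
Green: 5–6 at x≈111.18 (left), 7–1 at x≈176.57 (left) → 0 crossings.
Blue: 2–3 at x≈60.73 (left), 5–1 at x≈132.58 (left) → 0 crossings.
Olive: no edge straddles that height → 0 crossings.
Only Magenta has an odd count, so the point is inside Magenta.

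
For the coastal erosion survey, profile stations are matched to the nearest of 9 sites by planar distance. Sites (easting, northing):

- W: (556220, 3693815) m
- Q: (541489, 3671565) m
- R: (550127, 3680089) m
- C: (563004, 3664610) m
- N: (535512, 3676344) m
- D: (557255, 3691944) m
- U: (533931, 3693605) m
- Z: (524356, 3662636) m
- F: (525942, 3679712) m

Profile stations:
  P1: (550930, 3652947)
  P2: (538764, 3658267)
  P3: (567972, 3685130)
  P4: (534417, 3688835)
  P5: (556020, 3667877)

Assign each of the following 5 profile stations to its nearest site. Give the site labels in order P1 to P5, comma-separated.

P1 → C (d²=281807045.00)
P2 → Q (d²=184262429.00)
P3 → D (d²=161284685.00)
P4 → U (d²=22989096.00)
P5 → C (d²=59449545.00)

C, Q, D, U, C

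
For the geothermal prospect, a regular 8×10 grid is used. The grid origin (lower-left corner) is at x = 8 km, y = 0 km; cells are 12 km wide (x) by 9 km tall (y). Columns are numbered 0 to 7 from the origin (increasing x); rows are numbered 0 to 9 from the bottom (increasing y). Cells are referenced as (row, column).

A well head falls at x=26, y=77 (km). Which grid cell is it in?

Column index: ⌊(26 − 8) / 12⌋ = ⌊1.500⌋ = 1
Row offset from origin: ⌊(77 − 0) / 9⌋ = ⌊8.556⌋ = 8 → row 8

(8, 1)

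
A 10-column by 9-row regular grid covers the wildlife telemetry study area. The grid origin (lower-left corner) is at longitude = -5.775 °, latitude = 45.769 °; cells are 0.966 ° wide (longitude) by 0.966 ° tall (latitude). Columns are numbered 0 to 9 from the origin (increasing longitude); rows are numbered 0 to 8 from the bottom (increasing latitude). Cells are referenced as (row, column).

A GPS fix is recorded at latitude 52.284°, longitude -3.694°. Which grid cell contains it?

(6, 2)

Column index: ⌊(-3.694 − -5.775) / 0.966⌋ = ⌊2.154⌋ = 2
Row offset from origin: ⌊(52.284 − 45.769) / 0.966⌋ = ⌊6.744⌋ = 6 → row 6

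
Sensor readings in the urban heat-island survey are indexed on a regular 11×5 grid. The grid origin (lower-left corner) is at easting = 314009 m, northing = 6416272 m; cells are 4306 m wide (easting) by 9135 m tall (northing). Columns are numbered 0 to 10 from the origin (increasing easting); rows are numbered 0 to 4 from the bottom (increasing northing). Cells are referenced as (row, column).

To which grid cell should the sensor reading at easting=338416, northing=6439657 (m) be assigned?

Column index: ⌊(338416 − 314009) / 4306⌋ = ⌊5.668⌋ = 5
Row offset from origin: ⌊(6439657 − 6416272) / 9135⌋ = ⌊2.560⌋ = 2 → row 2

(2, 5)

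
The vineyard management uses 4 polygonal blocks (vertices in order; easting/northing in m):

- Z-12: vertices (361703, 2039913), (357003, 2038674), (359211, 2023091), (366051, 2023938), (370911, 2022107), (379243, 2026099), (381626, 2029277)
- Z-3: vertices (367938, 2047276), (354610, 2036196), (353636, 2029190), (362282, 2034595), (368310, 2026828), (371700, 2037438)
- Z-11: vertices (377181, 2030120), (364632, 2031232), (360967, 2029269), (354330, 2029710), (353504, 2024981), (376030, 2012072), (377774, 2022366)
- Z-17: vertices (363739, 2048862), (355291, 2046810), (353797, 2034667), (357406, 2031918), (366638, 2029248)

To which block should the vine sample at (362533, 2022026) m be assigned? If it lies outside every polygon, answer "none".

Z-11

Cast a ray rightward from (362533, 2022026). For each polygon, the edges (by vertex number in listed order) whose endpoints lie on opposite sides of northing = 2022026, where each meets that height, and whether that is right or left of the point:
Z-12: no edge straddles that height → 0 crossings.
Z-3: no edge straddles that height → 0 crossings.
Z-11: 5–6 at easting≈358660.4 (left), 6–7 at easting≈377716.4 (right) → 1 crossing.
Z-17: no edge straddles that height → 0 crossings.
Only Z-11 has an odd count, so the point is inside Z-11.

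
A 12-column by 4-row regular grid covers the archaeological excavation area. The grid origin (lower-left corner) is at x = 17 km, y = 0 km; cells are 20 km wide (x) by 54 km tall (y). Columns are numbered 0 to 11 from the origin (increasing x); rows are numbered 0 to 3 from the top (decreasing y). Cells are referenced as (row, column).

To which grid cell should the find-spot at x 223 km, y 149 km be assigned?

Column index: ⌊(223 − 17) / 20⌋ = ⌊10.300⌋ = 10
Row offset from origin: ⌊(149 − 0) / 54⌋ = ⌊2.759⌋ = 2 → row 1 (counted from top)

(1, 10)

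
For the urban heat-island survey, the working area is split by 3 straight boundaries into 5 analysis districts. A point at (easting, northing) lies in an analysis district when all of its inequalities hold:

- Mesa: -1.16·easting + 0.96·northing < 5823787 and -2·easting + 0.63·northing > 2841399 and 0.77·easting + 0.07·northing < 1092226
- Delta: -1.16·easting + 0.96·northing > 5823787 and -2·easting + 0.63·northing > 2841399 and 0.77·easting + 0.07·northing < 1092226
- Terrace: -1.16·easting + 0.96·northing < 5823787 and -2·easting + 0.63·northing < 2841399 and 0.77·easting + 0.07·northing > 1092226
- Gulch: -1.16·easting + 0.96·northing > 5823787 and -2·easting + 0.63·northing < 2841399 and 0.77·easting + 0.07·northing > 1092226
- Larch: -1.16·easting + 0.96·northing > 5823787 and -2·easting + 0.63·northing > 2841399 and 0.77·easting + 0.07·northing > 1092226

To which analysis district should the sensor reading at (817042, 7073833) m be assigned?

-1.16·817042 + 0.96·7073833 = 5843110.960, which is > 5823787
-2·817042 + 0.63·7073833 = 2822430.790, which is < 2841399
0.77·817042 + 0.07·7073833 = 1124290.650, which is > 1092226
This sign pattern matches Gulch.

Gulch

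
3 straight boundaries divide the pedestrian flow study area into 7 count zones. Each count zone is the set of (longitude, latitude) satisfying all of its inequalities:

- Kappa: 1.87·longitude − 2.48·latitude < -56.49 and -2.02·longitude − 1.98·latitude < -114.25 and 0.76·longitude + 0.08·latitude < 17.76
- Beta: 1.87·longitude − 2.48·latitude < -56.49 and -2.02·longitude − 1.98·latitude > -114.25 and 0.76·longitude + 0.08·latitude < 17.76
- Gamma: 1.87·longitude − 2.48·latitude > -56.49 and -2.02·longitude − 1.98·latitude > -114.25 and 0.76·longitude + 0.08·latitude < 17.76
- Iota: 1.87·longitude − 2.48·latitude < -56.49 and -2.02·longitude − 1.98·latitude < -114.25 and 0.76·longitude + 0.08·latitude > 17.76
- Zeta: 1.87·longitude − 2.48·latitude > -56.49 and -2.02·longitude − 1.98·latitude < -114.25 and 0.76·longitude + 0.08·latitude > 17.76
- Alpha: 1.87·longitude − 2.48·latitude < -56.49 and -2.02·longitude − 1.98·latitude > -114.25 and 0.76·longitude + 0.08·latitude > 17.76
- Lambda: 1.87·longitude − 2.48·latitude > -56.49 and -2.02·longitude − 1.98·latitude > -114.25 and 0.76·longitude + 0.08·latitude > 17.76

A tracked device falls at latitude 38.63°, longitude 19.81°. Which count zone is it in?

Iota

1.87·19.81 − 2.48·38.63 = -58.758, which is < -56.49
-2.02·19.81 − 1.98·38.63 = -116.504, which is < -114.25
0.76·19.81 + 0.08·38.63 = 18.146, which is > 17.76
This sign pattern matches Iota.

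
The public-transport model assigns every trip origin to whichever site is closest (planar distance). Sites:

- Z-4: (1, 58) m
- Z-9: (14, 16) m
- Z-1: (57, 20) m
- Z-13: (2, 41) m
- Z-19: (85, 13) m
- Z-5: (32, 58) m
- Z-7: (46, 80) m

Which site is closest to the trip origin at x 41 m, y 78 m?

Squared distances to each site:
Z-4: 2000.000; Z-9: 4573.000; Z-1: 3620.000; Z-13: 2890.000; Z-19: 6161.000; Z-5: 481.000; Z-7: 29.000.
Minimum at Z-7.

Z-7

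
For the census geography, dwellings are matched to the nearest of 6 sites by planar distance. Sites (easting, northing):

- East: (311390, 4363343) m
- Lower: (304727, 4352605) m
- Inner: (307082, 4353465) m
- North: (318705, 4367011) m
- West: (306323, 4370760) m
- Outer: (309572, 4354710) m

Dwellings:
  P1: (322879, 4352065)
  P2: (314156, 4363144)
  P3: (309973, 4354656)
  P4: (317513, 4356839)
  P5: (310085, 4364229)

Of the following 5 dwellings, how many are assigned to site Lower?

0

P1 → Outer
P2 → East
P3 → Outer
P4 → Outer
P5 → East
0 of the 5 go to Lower.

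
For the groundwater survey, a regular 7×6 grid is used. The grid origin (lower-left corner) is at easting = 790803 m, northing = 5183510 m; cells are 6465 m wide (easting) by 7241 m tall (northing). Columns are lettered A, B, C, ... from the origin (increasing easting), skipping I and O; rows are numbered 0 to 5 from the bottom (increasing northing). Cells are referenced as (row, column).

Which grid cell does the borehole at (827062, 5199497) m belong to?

Column index: ⌊(827062 − 790803) / 6465⌋ = ⌊5.609⌋ = 5 → column F
Row offset from origin: ⌊(5199497 − 5183510) / 7241⌋ = ⌊2.208⌋ = 2 → row 2

(2, F)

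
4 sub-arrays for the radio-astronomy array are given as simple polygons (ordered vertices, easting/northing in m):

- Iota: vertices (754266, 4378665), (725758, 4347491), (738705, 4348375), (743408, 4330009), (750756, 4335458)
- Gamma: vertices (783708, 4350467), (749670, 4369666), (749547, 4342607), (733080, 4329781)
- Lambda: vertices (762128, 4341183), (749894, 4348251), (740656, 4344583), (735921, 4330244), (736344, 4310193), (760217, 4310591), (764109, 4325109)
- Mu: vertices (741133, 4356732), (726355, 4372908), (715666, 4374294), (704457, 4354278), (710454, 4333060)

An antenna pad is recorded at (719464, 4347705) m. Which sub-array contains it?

Mu

Cast a ray rightward from (719464, 4347705). For each polygon, the edges (by vertex number in listed order) whose endpoints lie on opposite sides of northing = 4347705, where each meets that height, and whether that is right or left of the point:
Iota: 1–2 at easting≈725953.7 (right), 2–3 at easting≈728892.2 (right), 3–4 at easting≈738876.6 (right), 5–1 at easting≈751750.9 (right) → 4 crossings.
Gamma: 2–3 at easting≈749570.2 (right), 4–1 at easting≈776948.1 (right) → 2 crossings.
Lambda: 1–2 at easting≈750839.1 (right), 2–3 at easting≈748518.9 (right) → 2 crossings.
Mu: 4–5 at easting≈706314.8 (left), 5–1 at easting≈729434.0 (right) → 1 crossing.
Only Mu has an odd count, so the point is inside Mu.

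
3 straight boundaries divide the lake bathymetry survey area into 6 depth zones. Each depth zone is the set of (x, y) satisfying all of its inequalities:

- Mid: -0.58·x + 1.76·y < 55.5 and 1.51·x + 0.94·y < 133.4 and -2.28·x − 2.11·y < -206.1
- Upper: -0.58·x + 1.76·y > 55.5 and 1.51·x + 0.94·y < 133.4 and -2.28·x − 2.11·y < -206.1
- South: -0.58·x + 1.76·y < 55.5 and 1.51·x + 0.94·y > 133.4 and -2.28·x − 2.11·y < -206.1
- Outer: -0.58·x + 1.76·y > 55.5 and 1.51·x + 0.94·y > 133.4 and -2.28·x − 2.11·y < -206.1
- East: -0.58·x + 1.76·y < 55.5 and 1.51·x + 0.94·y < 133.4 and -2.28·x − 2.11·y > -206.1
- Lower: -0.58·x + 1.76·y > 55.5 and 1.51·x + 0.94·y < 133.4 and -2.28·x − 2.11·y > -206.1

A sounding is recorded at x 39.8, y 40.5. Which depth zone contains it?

-0.58·39.8 + 1.76·40.5 = 48.196, which is < 55.5
1.51·39.8 + 0.94·40.5 = 98.168, which is < 133.4
-2.28·39.8 − 2.11·40.5 = -176.199, which is > -206.1
This sign pattern matches East.

East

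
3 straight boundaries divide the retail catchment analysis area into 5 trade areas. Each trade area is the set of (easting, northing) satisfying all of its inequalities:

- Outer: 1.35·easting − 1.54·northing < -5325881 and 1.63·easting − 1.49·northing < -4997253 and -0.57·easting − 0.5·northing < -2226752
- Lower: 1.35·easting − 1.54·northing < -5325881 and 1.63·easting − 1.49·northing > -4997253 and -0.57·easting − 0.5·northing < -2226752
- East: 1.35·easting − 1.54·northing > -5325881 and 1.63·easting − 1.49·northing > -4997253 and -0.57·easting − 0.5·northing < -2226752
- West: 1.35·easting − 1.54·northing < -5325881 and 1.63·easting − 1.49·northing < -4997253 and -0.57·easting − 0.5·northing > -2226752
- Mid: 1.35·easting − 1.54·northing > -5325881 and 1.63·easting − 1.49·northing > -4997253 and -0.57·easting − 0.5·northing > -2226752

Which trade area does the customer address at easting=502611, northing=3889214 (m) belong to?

1.35·502611 − 1.54·3889214 = -5310864.710, which is > -5325881
1.63·502611 − 1.49·3889214 = -4975672.930, which is > -4997253
-0.57·502611 − 0.5·3889214 = -2231095.270, which is < -2226752
This sign pattern matches East.

East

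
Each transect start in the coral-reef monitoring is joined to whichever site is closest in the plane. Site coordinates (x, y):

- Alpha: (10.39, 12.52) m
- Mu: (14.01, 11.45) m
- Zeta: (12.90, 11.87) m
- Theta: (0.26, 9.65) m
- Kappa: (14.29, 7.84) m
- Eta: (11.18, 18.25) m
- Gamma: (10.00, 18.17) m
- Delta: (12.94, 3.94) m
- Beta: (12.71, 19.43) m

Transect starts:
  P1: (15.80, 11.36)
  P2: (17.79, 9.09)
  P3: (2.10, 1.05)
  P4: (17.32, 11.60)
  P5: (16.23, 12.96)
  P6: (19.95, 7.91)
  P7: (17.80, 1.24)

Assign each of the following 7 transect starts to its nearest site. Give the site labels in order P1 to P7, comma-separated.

P1 → Mu (d²=3.21)
P2 → Kappa (d²=13.81)
P3 → Theta (d²=77.35)
P4 → Mu (d²=10.98)
P5 → Mu (d²=7.21)
P6 → Kappa (d²=32.04)
P7 → Delta (d²=30.91)

Mu, Kappa, Theta, Mu, Mu, Kappa, Delta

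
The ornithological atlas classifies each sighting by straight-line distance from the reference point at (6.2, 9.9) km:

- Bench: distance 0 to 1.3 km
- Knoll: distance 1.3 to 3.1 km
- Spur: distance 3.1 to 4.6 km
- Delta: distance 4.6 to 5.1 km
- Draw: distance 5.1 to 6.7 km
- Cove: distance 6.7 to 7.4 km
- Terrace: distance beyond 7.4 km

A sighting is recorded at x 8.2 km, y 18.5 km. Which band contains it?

Distance = √((8.2−6.2)² + (18.5−9.9)²) = √(4.000 + 73.960) = 8.829 km.
7.4 ≤ 8.829 < ∞ → Terrace.

Terrace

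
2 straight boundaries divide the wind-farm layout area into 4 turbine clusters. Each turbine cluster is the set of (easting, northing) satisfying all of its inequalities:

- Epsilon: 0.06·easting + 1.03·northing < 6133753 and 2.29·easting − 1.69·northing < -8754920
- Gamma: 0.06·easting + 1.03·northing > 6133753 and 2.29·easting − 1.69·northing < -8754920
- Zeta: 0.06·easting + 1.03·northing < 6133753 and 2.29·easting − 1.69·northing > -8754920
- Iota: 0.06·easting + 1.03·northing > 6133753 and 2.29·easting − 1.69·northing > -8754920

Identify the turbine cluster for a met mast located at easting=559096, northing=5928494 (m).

Iota

0.06·559096 + 1.03·5928494 = 6139894.580, which is > 6133753
2.29·559096 − 1.69·5928494 = -8738825.020, which is > -8754920
This sign pattern matches Iota.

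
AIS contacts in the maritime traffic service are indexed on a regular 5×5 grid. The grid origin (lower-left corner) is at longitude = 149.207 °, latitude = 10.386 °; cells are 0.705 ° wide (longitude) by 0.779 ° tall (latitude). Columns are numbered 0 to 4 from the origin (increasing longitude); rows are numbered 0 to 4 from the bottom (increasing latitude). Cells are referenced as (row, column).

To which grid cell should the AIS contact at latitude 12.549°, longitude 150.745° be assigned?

Column index: ⌊(150.745 − 149.207) / 0.705⌋ = ⌊2.182⌋ = 2
Row offset from origin: ⌊(12.549 − 10.386) / 0.779⌋ = ⌊2.777⌋ = 2 → row 2

(2, 2)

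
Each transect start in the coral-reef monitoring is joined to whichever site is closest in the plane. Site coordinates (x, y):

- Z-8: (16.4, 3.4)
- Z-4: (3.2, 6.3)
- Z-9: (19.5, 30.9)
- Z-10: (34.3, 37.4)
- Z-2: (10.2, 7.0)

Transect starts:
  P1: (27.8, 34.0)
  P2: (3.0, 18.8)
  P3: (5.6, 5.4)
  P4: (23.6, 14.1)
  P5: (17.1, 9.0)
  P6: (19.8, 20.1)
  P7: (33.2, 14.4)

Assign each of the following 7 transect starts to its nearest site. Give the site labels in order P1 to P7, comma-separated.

Z-10, Z-4, Z-4, Z-8, Z-8, Z-9, Z-8

P1 → Z-10 (d²=53.81)
P2 → Z-4 (d²=156.29)
P3 → Z-4 (d²=6.57)
P4 → Z-8 (d²=166.33)
P5 → Z-8 (d²=31.85)
P6 → Z-9 (d²=116.73)
P7 → Z-8 (d²=403.24)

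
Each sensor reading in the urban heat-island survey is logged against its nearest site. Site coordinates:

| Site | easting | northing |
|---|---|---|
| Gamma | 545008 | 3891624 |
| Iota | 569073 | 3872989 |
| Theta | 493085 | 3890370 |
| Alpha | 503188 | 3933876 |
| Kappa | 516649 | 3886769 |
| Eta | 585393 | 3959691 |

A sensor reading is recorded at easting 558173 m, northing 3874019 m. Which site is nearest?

Squared distances to each site:
Gamma: 483253250.000; Iota: 119870900.000; Theta: 4503802945.000; Alpha: 6606210674.000; Kappa: 1886805076.000; Eta: 8080619984.000.
Minimum at Iota.

Iota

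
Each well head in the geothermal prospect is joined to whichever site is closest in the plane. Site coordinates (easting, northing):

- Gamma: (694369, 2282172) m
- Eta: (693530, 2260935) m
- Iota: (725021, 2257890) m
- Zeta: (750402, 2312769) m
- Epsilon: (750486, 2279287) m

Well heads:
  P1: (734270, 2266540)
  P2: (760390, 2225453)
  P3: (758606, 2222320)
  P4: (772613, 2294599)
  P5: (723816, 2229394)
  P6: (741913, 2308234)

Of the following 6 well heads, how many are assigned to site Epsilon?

P1 → Iota
P2 → Iota
P3 → Iota
P4 → Epsilon
P5 → Iota
P6 → Zeta
1 of the 6 goes to Epsilon.

1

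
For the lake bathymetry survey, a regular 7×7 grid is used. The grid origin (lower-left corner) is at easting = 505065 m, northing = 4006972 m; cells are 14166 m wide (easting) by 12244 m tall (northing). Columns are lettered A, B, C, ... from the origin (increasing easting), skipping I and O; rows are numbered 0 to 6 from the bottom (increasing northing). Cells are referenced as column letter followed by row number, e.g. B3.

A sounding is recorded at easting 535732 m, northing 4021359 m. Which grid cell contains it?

C1

Column index: ⌊(535732 − 505065) / 14166⌋ = ⌊2.165⌋ = 2 → column C
Row offset from origin: ⌊(4021359 − 4006972) / 12244⌋ = ⌊1.175⌋ = 1 → row 1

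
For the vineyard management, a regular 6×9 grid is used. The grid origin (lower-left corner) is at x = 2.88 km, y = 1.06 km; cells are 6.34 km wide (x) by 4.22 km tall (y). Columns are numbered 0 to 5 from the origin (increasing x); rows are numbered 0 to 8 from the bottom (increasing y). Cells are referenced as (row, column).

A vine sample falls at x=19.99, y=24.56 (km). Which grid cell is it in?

Column index: ⌊(19.99 − 2.88) / 6.34⌋ = ⌊2.699⌋ = 2
Row offset from origin: ⌊(24.56 − 1.06) / 4.22⌋ = ⌊5.569⌋ = 5 → row 5

(5, 2)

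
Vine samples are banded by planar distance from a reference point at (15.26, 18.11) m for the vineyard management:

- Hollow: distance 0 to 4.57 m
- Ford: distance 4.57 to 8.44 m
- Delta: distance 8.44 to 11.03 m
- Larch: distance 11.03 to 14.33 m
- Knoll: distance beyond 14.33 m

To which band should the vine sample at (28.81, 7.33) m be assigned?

Knoll

Distance = √((28.81−15.26)² + (7.33−18.11)²) = √(183.602 + 116.208) = 17.315 m.
14.33 ≤ 17.315 < ∞ → Knoll.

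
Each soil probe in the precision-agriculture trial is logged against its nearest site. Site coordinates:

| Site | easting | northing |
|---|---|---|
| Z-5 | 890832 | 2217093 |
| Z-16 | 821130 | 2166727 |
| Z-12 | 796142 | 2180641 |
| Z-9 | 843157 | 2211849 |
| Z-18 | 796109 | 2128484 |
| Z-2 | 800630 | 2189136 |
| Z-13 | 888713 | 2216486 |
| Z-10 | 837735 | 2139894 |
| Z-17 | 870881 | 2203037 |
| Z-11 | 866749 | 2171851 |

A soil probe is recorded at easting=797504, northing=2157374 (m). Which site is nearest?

Z-12

Squared distances to each site:
Z-5: 12276474545.000; Z-16: 645666485.000; Z-12: 543208333.000; Z-9: 5051722034.000; Z-18: 836578125.000; Z-2: 1018596520.000; Z-13: 11813310225.000; Z-10: 1924083761.000; Z-17: 7469293698.000; Z-11: 5004453554.000.
Minimum at Z-12.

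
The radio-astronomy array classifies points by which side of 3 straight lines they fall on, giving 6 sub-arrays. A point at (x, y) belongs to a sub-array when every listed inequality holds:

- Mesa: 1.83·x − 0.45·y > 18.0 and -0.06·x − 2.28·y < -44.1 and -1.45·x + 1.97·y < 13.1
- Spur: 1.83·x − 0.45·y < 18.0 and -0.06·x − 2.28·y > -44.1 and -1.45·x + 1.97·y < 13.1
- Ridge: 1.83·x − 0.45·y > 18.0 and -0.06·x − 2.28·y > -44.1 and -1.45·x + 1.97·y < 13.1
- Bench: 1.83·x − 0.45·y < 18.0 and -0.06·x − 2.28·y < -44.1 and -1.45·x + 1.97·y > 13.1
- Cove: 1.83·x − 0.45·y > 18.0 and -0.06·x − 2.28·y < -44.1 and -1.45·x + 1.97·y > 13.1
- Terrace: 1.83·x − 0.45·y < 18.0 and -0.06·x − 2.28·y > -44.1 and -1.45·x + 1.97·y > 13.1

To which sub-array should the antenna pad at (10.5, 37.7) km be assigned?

Bench

1.83·10.5 − 0.45·37.7 = 2.250, which is < 18.0
-0.06·10.5 − 2.28·37.7 = -86.586, which is < -44.1
-1.45·10.5 + 1.97·37.7 = 59.044, which is > 13.1
This sign pattern matches Bench.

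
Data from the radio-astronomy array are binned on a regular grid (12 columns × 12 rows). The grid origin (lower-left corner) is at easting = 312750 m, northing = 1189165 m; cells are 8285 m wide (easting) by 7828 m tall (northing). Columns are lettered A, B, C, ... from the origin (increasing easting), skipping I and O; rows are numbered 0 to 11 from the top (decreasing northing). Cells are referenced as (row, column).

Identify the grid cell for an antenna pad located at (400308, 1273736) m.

Column index: ⌊(400308 − 312750) / 8285⌋ = ⌊10.568⌋ = 10 → column L
Row offset from origin: ⌊(1273736 − 1189165) / 7828⌋ = ⌊10.804⌋ = 10 → row 1 (counted from top)

(1, L)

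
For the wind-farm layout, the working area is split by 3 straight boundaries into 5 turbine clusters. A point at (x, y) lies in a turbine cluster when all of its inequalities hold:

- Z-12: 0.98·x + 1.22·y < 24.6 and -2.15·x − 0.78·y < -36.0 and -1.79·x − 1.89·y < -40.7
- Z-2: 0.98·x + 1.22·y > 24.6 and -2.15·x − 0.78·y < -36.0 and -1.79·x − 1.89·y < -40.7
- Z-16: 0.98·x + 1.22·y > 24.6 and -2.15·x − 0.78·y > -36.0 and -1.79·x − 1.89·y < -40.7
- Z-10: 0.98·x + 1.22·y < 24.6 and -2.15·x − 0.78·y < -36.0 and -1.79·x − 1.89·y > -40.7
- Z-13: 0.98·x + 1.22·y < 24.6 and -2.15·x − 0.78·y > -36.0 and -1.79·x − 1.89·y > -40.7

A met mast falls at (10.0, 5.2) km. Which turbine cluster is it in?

0.98·10.0 + 1.22·5.2 = 16.144, which is < 24.6
-2.15·10.0 − 0.78·5.2 = -25.556, which is > -36.0
-1.79·10.0 − 1.89·5.2 = -27.728, which is > -40.7
This sign pattern matches Z-13.

Z-13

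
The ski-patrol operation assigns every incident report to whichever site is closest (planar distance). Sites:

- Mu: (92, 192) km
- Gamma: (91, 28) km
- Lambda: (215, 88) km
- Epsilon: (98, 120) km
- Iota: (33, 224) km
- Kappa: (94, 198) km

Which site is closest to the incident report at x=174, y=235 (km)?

Kappa

Squared distances to each site:
Mu: 8573.000; Gamma: 49738.000; Lambda: 23290.000; Epsilon: 19001.000; Iota: 20002.000; Kappa: 7769.000.
Minimum at Kappa.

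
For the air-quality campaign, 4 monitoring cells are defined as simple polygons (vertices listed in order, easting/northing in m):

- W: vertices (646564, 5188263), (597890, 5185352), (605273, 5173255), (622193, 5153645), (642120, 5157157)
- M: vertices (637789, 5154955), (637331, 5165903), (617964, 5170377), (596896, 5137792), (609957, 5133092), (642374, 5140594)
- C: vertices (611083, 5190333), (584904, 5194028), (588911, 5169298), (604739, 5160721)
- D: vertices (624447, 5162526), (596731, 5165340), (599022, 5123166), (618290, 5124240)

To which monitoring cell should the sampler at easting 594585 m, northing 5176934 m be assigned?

Cast a ray rightward from (594585, 5176934). For each polygon, the edges (by vertex number in listed order) whose endpoints lie on opposite sides of northing = 5176934, where each meets that height, and whether that is right or left of the point:
W: 2–3 at easting≈603027.6 (right), 5–1 at easting≈644945.5 (right) → 2 crossings.
M: no edge straddles that height → 0 crossings.
C: 2–3 at easting≈587673.7 (left), 4–1 at easting≈608212.4 (right) → 1 crossing.
D: no edge straddles that height → 0 crossings.
Only C has an odd count, so the point is inside C.

C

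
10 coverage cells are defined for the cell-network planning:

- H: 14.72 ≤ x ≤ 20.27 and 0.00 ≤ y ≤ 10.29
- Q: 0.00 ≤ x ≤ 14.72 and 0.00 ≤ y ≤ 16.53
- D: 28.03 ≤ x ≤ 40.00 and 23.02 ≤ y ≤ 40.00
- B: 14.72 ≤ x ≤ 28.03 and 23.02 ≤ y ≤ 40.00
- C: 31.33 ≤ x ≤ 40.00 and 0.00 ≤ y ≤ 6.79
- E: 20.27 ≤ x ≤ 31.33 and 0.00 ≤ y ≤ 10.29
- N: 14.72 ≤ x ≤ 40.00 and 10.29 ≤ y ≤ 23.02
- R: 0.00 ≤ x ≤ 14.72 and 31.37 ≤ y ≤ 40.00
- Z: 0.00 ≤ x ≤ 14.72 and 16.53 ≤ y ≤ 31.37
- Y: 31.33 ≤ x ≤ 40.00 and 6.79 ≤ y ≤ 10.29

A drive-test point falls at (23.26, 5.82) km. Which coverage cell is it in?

The point has x = 23.26 and y = 5.82.
Only E satisfies 20.27 ≤ x ≤ 31.33 and 0.00 ≤ y ≤ 10.29.

E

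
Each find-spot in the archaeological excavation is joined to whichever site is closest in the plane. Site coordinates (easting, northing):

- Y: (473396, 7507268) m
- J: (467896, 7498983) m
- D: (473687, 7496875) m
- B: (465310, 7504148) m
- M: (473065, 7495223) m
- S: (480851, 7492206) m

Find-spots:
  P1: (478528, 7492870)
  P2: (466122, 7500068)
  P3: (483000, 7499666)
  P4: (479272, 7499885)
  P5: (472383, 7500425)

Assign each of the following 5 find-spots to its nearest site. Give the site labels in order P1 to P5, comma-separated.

P1 → S (d²=5837225.00)
P2 → J (d²=4324301.00)
P3 → S (d²=60269801.00)
P4 → D (d²=40252325.00)
P5 → D (d²=14302916.00)

S, J, S, D, D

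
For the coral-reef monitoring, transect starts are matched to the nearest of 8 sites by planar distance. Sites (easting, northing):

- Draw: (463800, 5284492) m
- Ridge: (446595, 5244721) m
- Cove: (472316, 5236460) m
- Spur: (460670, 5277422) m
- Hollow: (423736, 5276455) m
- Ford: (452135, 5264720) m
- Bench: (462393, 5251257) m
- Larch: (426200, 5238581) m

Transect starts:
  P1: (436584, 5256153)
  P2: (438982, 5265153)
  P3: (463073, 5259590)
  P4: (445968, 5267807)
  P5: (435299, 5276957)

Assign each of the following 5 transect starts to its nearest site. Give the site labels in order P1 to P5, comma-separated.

Ridge, Ford, Bench, Ford, Hollow

P1 → Ridge (d²=230910745.00)
P2 → Ford (d²=173188898.00)
P3 → Bench (d²=69901289.00)
P4 → Ford (d²=47561458.00)
P5 → Hollow (d²=133954973.00)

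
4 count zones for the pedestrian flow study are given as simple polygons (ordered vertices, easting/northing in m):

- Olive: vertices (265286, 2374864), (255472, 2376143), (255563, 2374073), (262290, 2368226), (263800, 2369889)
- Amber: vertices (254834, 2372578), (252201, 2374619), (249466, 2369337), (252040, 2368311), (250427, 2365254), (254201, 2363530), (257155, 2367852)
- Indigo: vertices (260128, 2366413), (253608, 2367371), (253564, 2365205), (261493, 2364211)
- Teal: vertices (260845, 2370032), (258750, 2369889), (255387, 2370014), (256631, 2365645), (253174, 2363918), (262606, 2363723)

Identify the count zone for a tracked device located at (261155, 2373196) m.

Olive

Cast a ray rightward from (261155, 2373196). For each polygon, the edges (by vertex number in listed order) whose endpoints lie on opposite sides of northing = 2373196, where each meets that height, and whether that is right or left of the point:
Olive: 3–4 at easting≈256572.0 (left), 5–1 at easting≈264787.8 (right) → 1 crossing.
Amber: 1–2 at easting≈254036.7 (left), 2–3 at easting≈251464.2 (left) → 0 crossings.
Indigo: no edge straddles that height → 0 crossings.
Teal: no edge straddles that height → 0 crossings.
Only Olive has an odd count, so the point is inside Olive.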